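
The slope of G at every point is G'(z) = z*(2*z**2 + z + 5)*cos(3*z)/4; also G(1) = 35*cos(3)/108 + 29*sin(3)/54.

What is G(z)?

G(z) = z**3*sin(3*z)/6 + z**2*sin(3*z)/12 + z**2*cos(3*z)/6 + 11*z*sin(3*z)/36 + z*cos(3*z)/18 - sin(3*z)/54 + 11*cos(3*z)/108

The proposed G(z) is checked by its d/dz: the result must match the given G'(z).
A general antiderivative is z**3*sin(3*z)/6 + z**2*sin(3*z)/12 + z**2*cos(3*z)/6 + 11*z*sin(3*z)/36 + z*cos(3*z)/18 - sin(3*z)/54 + 11*cos(3*z)/108 + C.
The condition gives C = 35*cos(3)/108 + 29*sin(3)/54 - (35*cos(3)/108 + 29*sin(3)/54) = 0.
So G(z) = z**3*sin(3*z)/6 + z**2*sin(3*z)/12 + z**2*cos(3*z)/6 + 11*z*sin(3*z)/36 + z*cos(3*z)/18 - sin(3*z)/54 + 11*cos(3*z)/108.
Check: d/dz[z**3*sin(3*z)/6 + z**2*sin(3*z)/12 + z**2*cos(3*z)/6 + 11*z*sin(3*z)/36 + z*cos(3*z)/18 - sin(3*z)/54 + 11*cos(3*z)/108] = z**3*cos(3*z)/2 + z**2*cos(3*z)/4 + 5*z*cos(3*z)/4, which equals G'(z).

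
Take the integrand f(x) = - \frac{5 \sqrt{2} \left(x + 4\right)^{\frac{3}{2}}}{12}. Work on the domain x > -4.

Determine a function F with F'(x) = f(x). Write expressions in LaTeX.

A candidate is checked by its d/dx: the result must match f(x).
Check: d/dx[\frac{\sqrt{2} \left(- x^{2} \sqrt{x + 4} - 8 x \sqrt{x + 4} - 16 \sqrt{x + 4}\right)}{6}] = \frac{- 5 \sqrt{2} x^{2} - 40 \sqrt{2} x - 80 \sqrt{2}}{12 \sqrt{x + 4}}, which equals f(x).

An antiderivative is F(x) = \frac{\sqrt{2} \left(- x^{2} \sqrt{x + 4} - 8 x \sqrt{x + 4} - 16 \sqrt{x + 4}\right)}{6}.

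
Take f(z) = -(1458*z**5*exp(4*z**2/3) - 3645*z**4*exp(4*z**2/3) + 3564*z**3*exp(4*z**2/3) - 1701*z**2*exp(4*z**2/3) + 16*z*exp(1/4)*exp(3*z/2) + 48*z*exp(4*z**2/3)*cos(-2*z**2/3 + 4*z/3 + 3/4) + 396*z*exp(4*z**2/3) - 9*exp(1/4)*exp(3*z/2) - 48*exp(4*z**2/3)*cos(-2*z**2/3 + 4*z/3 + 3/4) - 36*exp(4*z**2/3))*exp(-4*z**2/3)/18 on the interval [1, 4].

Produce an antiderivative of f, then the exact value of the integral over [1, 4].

Differentiate the proposed F(z) back; it has to land on f(z) exactly.
F(z) = -27*z**6/2 + 81*z**5/2 - 99*z**4/2 + 63*z**3/2 - 11*z**2 + 2*z + exp(1/4)*exp(3*z/2)*exp(-4*z**2/3)/3 + 2*sin(-2*z**2/3 + 4*z/3 + 3/4) is an antiderivative of f.
Check: d/dz[-27*z**6/2 + 81*z**5/2 - 99*z**4/2 + 63*z**3/2 - 11*z**2 + 2*z + exp(1/4)*exp(3*z/2)*exp(-4*z**2/3)/3 + 2*sin(-2*z**2/3 + 4*z/3 + 3/4)] = (-1458*z**5*exp(4*z**2/3) + 3645*z**4*exp(4*z**2/3) - 3564*z**3*exp(4*z**2/3) + 1701*z**2*exp(4*z**2/3) - 16*z*exp(1/4)*exp(3*z/2) - 48*z*exp(4*z**2/3)*cos(-2*z**2/3 + 4*z/3 + 3/4) - 396*z*exp(4*z**2/3) + 9*exp(1/4)*exp(3*z/2) + 48*exp(4*z**2/3)*cos(-2*z**2/3 + 4*z/3 + 3/4) + 36*exp(4*z**2/3))*exp(-4*z**2/3)/18, which equals f(z).
F(4) = -24648 + exp(-181/12)/3 - 2*sin(55/12); F(1) = exp(5/12)/3 + 2*sin(17/12).
Integral = F(4) - F(1) = -24648 - 2*sin(17/12) - exp(5/12)/3 + exp(-181/12)/3 - 2*sin(55/12).

Antiderivative: F(z) = -27*z**6/2 + 81*z**5/2 - 99*z**4/2 + 63*z**3/2 - 11*z**2 + 2*z + exp(1/4)*exp(3*z/2)*exp(-4*z**2/3)/3 + 2*sin(-2*z**2/3 + 4*z/3 + 3/4); value = -24648 - 2*sin(17/12) - exp(5/12)/3 + exp(-181/12)/3 - 2*sin(55/12)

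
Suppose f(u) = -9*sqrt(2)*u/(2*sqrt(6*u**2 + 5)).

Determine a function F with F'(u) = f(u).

An antiderivative is F(u) = -3*sqrt(2)*sqrt(6*u**2 + 5)/4.

f matches the chain-rule pattern g'(h)*h' with inner function h(u) = 3*u**2 + 5/2; substituting w = h(u) collapses the integral.
Check: d/du[-3*sqrt(2)*sqrt(6*u**2 + 5)/4] = -9*sqrt(2)*u/(2*sqrt(6*u**2 + 5)) = f(u).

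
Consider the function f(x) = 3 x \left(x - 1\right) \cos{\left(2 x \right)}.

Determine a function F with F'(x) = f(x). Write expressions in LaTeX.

Whatever form F(x) takes, F'(x) = f(x) is non-negotiable.
Check: d/dx[\frac{3 x^{2} \sin{\left(2 x \right)}}{2} - \frac{3 x \sin{\left(2 x \right)}}{2} + \frac{3 x \cos{\left(2 x \right)}}{2} - \frac{3 \sin{\left(2 x \right)}}{4} - \frac{3 \cos{\left(2 x \right)}}{4}] = 3 x^{2} \cos{\left(2 x \right)} - 3 x \cos{\left(2 x \right)}, which equals f(x).

An antiderivative is F(x) = \frac{3 x^{2} \sin{\left(2 x \right)}}{2} - \frac{3 x \sin{\left(2 x \right)}}{2} + \frac{3 x \cos{\left(2 x \right)}}{2} - \frac{3 \sin{\left(2 x \right)}}{4} - \frac{3 \cos{\left(2 x \right)}}{4}.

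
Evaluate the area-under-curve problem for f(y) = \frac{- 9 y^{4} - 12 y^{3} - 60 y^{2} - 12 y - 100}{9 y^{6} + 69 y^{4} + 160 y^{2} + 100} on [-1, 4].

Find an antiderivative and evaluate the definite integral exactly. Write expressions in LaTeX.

Any candidate F(y) must reproduce f(y) exactly when differentiated.
F(y) = - \operatorname{atan}{\left(y \right)} + \frac{1}{\frac{3 y^{2}}{2} + 5} is an antiderivative of f.
Check: d/dy[- \operatorname{atan}{\left(y \right)} + \frac{1}{\frac{3 y^{2}}{2} + 5}] = \frac{- 9 y^{4} - 12 y^{3} - 60 y^{2} - 12 y - 100}{9 y^{6} + 69 y^{4} + 160 y^{2} + 100} = f(y).
F(4) = \frac{1}{29} - \operatorname{atan}{\left(4 \right)}; F(-1) = \frac{2}{13} + \frac{\pi}{4}.
Integral = F(4) - F(-1) = - \operatorname{atan}{\left(4 \right)} - \frac{\pi}{4} - \frac{45}{377}.

Antiderivative: F(y) = - \operatorname{atan}{\left(y \right)} + \frac{1}{\frac{3 y^{2}}{2} + 5}; value = - \operatorname{atan}{\left(4 \right)} - \frac{\pi}{4} - \frac{45}{377}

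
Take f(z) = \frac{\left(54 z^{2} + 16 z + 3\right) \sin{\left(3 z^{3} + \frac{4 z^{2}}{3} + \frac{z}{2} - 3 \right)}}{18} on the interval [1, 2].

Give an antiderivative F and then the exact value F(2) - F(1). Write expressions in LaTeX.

The substitution u = 3 z^{3} + \frac{4 z^{2}}{3} + \frac{z}{2} - 3 works: f is exactly (dF/du)*(du/dz) for that inner function.
F(z) = - \frac{\cos{\left(3 z^{3} + \frac{4 z^{2}}{3} + \frac{z}{2} - 3 \right)}}{3} is an antiderivative of f.
Check: d/dz[- \frac{\cos{\left(3 z^{3} + \frac{4 z^{2}}{3} + \frac{z}{2} - 3 \right)}}{3}] = 3 z^{2} \sin{\left(3 z^{3} + \frac{4 z^{2}}{3} + \frac{z}{2} - 3 \right)} + \frac{8 z \sin{\left(3 z^{3} + \frac{4 z^{2}}{3} + \frac{z}{2} - 3 \right)}}{9} + \frac{\sin{\left(3 z^{3} + \frac{4 z^{2}}{3} + \frac{z}{2} - 3 \right)}}{6}, which equals f(z).
F(2) = - \frac{\cos{\left(\frac{82}{3} \right)}}{3}; F(1) = - \frac{\cos{\left(\frac{11}{6} \right)}}{3}.
Integral = F(2) - F(1) = \frac{\cos{\left(\frac{11}{6} \right)}}{3} - \frac{\cos{\left(\frac{82}{3} \right)}}{3}.

Antiderivative: F(z) = - \frac{\cos{\left(3 z^{3} + \frac{4 z^{2}}{3} + \frac{z}{2} - 3 \right)}}{3}; value = \frac{\cos{\left(\frac{11}{6} \right)}}{3} - \frac{\cos{\left(\frac{82}{3} \right)}}{3}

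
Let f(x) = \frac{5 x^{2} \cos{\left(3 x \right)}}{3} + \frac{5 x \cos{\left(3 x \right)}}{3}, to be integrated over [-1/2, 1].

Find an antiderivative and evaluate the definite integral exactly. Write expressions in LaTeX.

Integrate term by term and add the pieces.
F(x) = \frac{5 \left(9 x^{2} \sin{\left(3 x \right)} + 9 x \sin{\left(3 x \right)} + 6 x \cos{\left(3 x \right)} - 2 \sin{\left(3 x \right)} + 3 \cos{\left(3 x \right)}\right)}{81} is an antiderivative of f.
Check: d/dx[\frac{5 \left(9 x^{2} \sin{\left(3 x \right)} + 9 x \sin{\left(3 x \right)} + 6 x \cos{\left(3 x \right)} - 2 \sin{\left(3 x \right)} + 3 \cos{\left(3 x \right)}\right)}{81}] = \frac{5 x^{2} \cos{\left(3 x \right)}}{3} + \frac{5 x \cos{\left(3 x \right)}}{3} = f(x).
F(1) = \frac{5 \cos{\left(3 \right)}}{9} + \frac{80 \sin{\left(3 \right)}}{81}; F(-1/2) = \frac{85 \sin{\left(\frac{3}{2} \right)}}{324}.
Integral = F(1) - F(-1/2) = \frac{5 \cos{\left(3 \right)}}{9} - \frac{85 \sin{\left(\frac{3}{2} \right)}}{324} + \frac{80 \sin{\left(3 \right)}}{81}.

Antiderivative: F(x) = \frac{5 \left(9 x^{2} \sin{\left(3 x \right)} + 9 x \sin{\left(3 x \right)} + 6 x \cos{\left(3 x \right)} - 2 \sin{\left(3 x \right)} + 3 \cos{\left(3 x \right)}\right)}{81}; value = \frac{5 \cos{\left(3 \right)}}{9} - \frac{85 \sin{\left(\frac{3}{2} \right)}}{324} + \frac{80 \sin{\left(3 \right)}}{81}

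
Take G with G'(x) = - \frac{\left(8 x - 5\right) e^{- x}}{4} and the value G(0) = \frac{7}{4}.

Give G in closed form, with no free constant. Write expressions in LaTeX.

G'(x) has the shape u'v + uv' for u = 2 x + \frac{3}{4} and v = e^{- x} — it is the derivative of the product u*v.
A general antiderivative is \frac{\left(8 x + 3\right) e^{- x}}{4} + C.
The condition gives C = \frac{7}{4} - (\frac{3}{4}) = 1.
So G(x) = \frac{\left(8 x + 3\right) e^{- x}}{4} + 1.
Check: d/dx[\frac{\left(8 x + 3\right) e^{- x}}{4} + 1] = \frac{\left(5 - 8 x\right) e^{- x}}{4}, which equals G'(x).

G(x) = \frac{\left(8 x + 3\right) e^{- x}}{4} + 1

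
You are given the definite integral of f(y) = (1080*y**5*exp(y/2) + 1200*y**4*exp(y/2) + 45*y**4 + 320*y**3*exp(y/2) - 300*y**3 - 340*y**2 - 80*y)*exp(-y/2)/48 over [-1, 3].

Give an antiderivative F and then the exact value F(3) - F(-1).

Recognize the product-rule pattern: f = u'v + uv' with u = -3*(y**2 + 2*y/3)**2/2, v = -5*y**2/2 + 5*exp(-y/2)/4, so integration by parts undoes it.
F(y) = 5*y**2*(3*y + 2)**2*(2*y**2*exp(y/2) - 1)*exp(-y/2)/24 is an antiderivative of f.
Check: d/dy[5*y**2*(3*y + 2)**2*(2*y**2*exp(y/2) - 1)*exp(-y/2)/24] = (1080*y**5*exp(y/2) + 1200*y**4*exp(y/2) + 45*y**4 + 320*y**3*exp(y/2) - 300*y**3 - 340*y**2 - 80*y)*exp(-y/2)/48 = f(y).
F(3) = 16335/4 - 1815*exp(-3/2)/8; F(-1) = 5/12 - 5*exp(1/2)/24.
Integral = F(3) - F(-1) = -1815*exp(-3/2)/8 + 5*exp(1/2)/24 + 12250/3.

Antiderivative: F(y) = 5*y**2*(3*y + 2)**2*(2*y**2*exp(y/2) - 1)*exp(-y/2)/24; value = -1815*exp(-3/2)/8 + 5*exp(1/2)/24 + 12250/3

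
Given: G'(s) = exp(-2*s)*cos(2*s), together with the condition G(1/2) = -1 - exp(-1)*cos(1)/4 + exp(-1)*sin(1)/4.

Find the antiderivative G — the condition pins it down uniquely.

A candidate passes only if d/ds[G] lands on the given G'(s) exactly.
A general antiderivative is exp(-2*s)*sin(2*s)/4 - exp(-2*s)*cos(2*s)/4 + C.
The condition gives C = -1 - exp(-1)*cos(1)/4 + exp(-1)*sin(1)/4 - (-exp(-1)*cos(1)/4 + exp(-1)*sin(1)/4) = -1.
So G(s) = (-4*exp(2*s) + sin(2*s) - cos(2*s))*exp(-2*s)/4.
Check: d/ds[(-4*exp(2*s) + sin(2*s) - cos(2*s))*exp(-2*s)/4] = exp(-2*s)*cos(2*s) = G'(s).

G(s) = (-4*exp(2*s) + sin(2*s) - cos(2*s))*exp(-2*s)/4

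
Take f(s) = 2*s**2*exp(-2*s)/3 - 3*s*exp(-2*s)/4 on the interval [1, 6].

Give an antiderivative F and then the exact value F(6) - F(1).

Antiderivative: F(s) = (-16*s**2 + 2*s + 1)*exp(-2*s)/48; value = -563*exp(-12)/48 + 13*exp(-2)/48

Recognize the product-rule pattern: f = u'v + uv' with u = -s**2/3 + s/24 + 1/48, v = exp(-2*s), so integration by parts undoes it.
F(s) = (-16*s**2 + 2*s + 1)*exp(-2*s)/48 is an antiderivative of f.
Check: d/ds[(-16*s**2 + 2*s + 1)*exp(-2*s)/48] = (8*s**2 - 9*s)*exp(-2*s)/12, which equals f(s).
F(6) = -563*exp(-12)/48; F(1) = -13*exp(-2)/48.
Integral = F(6) - F(1) = -563*exp(-12)/48 + 13*exp(-2)/48.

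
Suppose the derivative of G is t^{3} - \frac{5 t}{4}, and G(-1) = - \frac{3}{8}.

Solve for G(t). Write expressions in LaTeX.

G(t) = \frac{t^{4}}{4} - \frac{5 t^{2}}{8}

The integrand splits into summands that can be handled one at a time.
A general antiderivative is \frac{t^{4}}{4} - \frac{5 t^{2}}{8} + C.
The condition gives C = - \frac{3}{8} - (- \frac{3}{8}) = 0.
So G(t) = \frac{t^{4}}{4} - \frac{5 t^{2}}{8}.
Check: d/dt[\frac{t^{4}}{4} - \frac{5 t^{2}}{8}] = t^{3} - \frac{5 t}{4} = G'(t).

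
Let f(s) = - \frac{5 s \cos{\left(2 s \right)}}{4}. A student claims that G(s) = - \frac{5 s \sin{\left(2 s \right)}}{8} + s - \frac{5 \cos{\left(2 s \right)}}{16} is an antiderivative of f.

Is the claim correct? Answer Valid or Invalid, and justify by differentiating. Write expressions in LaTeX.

Invalid: d/ds[G] - f = 1, which is not 0.

d/ds[G] = - \frac{5 s \cos{\left(2 s \right)}}{4} + 1
d/ds[G] - f(s) = 1 != 0.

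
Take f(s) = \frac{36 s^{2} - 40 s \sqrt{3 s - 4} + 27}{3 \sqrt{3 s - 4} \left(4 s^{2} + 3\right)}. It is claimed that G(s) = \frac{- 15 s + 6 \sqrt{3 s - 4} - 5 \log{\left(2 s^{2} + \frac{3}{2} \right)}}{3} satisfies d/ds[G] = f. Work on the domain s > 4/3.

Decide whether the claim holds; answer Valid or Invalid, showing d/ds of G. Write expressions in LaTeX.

d/ds[G] = \frac{- 60 s^{2} \sqrt{3 s - 4} + 36 s^{2} - 40 s \sqrt{3 s - 4} - 45 \sqrt{3 s - 4} + 27}{12 s^{2} \sqrt{3 s - 4} + 9 \sqrt{3 s - 4}}
d/ds[G] - f(s) = -5 != 0.

Invalid: d/ds[G] - f = -5, which is not 0.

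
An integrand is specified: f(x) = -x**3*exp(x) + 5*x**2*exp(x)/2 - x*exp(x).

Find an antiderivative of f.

Recognize the product-rule pattern: f = u'v + uv' with u = -x**3 + 11*x**2/2 - 12*x + 12, v = exp(x), so integration by parts undoes it.
Check: d/dx[(-2*x**3 + 11*x**2 - 24*x + 24)*exp(x)/2] = -x**3*exp(x) + 5*x**2*exp(x)/2 - x*exp(x) = f(x).

An antiderivative is F(x) = (-2*x**3 + 11*x**2 - 24*x + 24)*exp(x)/2.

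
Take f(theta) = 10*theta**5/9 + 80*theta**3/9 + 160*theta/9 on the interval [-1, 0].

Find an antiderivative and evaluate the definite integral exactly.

Antiderivative: F(theta) = 5*theta**6/27 + 20*theta**4/9 + 80*theta**2/9; value = -305/27

The substitution u = theta**2/3 + 4/3 works: f is exactly (dF/du)*(du/dtheta) for that inner function.
F(theta) = 5*theta**6/27 + 20*theta**4/9 + 80*theta**2/9 is an antiderivative of f.
Check: d/dtheta[5*theta**6/27 + 20*theta**4/9 + 80*theta**2/9] = 10*theta**5/9 + 80*theta**3/9 + 160*theta/9 = f(theta).
F(0) = 0; F(-1) = 305/27.
Integral = F(0) - F(-1) = -305/27.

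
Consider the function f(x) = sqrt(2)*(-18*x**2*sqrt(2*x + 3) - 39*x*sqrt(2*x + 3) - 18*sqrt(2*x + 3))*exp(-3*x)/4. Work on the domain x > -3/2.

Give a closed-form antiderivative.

Recognize the product-rule pattern: f = u'v + uv' with u = 3*(x + 3/2)**(5/2), v = exp(-3*x), so integration by parts undoes it.
Check: d/dx[sqrt(2)*(12*x**2*sqrt(2*x + 3) + 36*x*sqrt(2*x + 3) + 27*sqrt(2*x + 3))*exp(-3*x)/8] = (-36*sqrt(2)*x**3 - 132*sqrt(2)*x**2 - 153*sqrt(2)*x - 54*sqrt(2))*exp(-3*x)/(4*sqrt(2*x + 3)), which equals f(x).

An antiderivative is F(x) = sqrt(2)*(12*x**2*sqrt(2*x + 3) + 36*x*sqrt(2*x + 3) + 27*sqrt(2*x + 3))*exp(-3*x)/8.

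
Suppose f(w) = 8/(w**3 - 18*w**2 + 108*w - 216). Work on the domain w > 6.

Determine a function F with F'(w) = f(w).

An antiderivative is F(w) = -4/(w**2 - 12*w + 36).

Recover f(w) by differentiating a candidate F(w); any mismatch rules it out.
Check: d/dw[-4/(w**2 - 12*w + 36)] = 8/(w**3 - 18*w**2 + 108*w - 216) = f(w).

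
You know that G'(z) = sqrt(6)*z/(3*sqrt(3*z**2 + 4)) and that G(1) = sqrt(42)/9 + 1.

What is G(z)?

G(z) = sqrt(6)*sqrt(3*z**2 + 4)/9 + 1

G'(z) matches the chain-rule pattern g'(h)*h' with inner function h(z) = z**2/2 + 2/3; substituting u = h(z) collapses the integral.
A general antiderivative is 2*sqrt(z**2/2 + 2/3)/3 + C.
The condition gives C = sqrt(42)/9 + 1 - (sqrt(42)/9) = 1.
So G(z) = sqrt(6)*sqrt(3*z**2 + 4)/9 + 1.
Check: d/dz[sqrt(6)*sqrt(3*z**2 + 4)/9 + 1] = sqrt(6)*z/(3*sqrt(3*z**2 + 4)) = G'(z).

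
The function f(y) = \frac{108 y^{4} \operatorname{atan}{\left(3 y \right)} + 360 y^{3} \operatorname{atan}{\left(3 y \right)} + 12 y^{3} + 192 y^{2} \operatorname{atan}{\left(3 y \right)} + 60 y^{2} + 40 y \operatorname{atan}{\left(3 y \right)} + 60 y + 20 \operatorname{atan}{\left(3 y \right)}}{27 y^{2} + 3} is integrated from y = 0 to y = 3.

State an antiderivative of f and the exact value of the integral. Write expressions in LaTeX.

Recognize the product-rule pattern: f = u'v + uv' with u = \frac{4 y^{3}}{3} + \frac{20 y^{2}}{3} + \frac{20 y}{3}, v = \operatorname{atan}{\left(3 y \right)}, so integration by parts undoes it.
F(y) = \frac{4 y^{3} \operatorname{atan}{\left(3 y \right)}}{3} + \frac{20 y^{2} \operatorname{atan}{\left(3 y \right)}}{3} + \frac{20 y \operatorname{atan}{\left(3 y \right)}}{3} is an antiderivative of f.
Check: d/dy[\frac{4 y^{3} \operatorname{atan}{\left(3 y \right)}}{3} + \frac{20 y^{2} \operatorname{atan}{\left(3 y \right)}}{3} + \frac{20 y \operatorname{atan}{\left(3 y \right)}}{3}] = \frac{108 y^{4} \operatorname{atan}{\left(3 y \right)} + 360 y^{3} \operatorname{atan}{\left(3 y \right)} + 12 y^{3} + 192 y^{2} \operatorname{atan}{\left(3 y \right)} + 60 y^{2} + 40 y \operatorname{atan}{\left(3 y \right)} + 60 y + 20 \operatorname{atan}{\left(3 y \right)}}{27 y^{2} + 3} = f(y).
F(3) = 116 \operatorname{atan}{\left(9 \right)}; F(0) = 0.
Integral = F(3) - F(0) = 116 \operatorname{atan}{\left(9 \right)}.

Antiderivative: F(y) = \frac{4 y^{3} \operatorname{atan}{\left(3 y \right)}}{3} + \frac{20 y^{2} \operatorname{atan}{\left(3 y \right)}}{3} + \frac{20 y \operatorname{atan}{\left(3 y \right)}}{3}; value = 116 \operatorname{atan}{\left(9 \right)}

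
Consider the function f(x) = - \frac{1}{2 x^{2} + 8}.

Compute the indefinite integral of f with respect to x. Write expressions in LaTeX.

A first test for any F(x): its x-derivative must equal f(x) identically.
Check: d/dx[- \frac{\operatorname{atan}{\left(\frac{x}{2} \right)}}{4}] = - \frac{1}{2 x^{2} + 8} = f(x).

F(x) = - \frac{\operatorname{atan}{\left(\frac{x}{2} \right)}}{4} + C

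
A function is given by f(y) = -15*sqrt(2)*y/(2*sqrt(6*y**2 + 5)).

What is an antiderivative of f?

An antiderivative is F(y) = -5*sqrt(2)*sqrt(6*y**2 + 5)/4.

f matches the chain-rule pattern g'(h)*h' with inner function h(y) = 3*y**2 + 5/2; substituting u = h(y) collapses the integral.
Check: d/dy[-5*sqrt(2)*sqrt(6*y**2 + 5)/4] = -15*sqrt(2)*y/(2*sqrt(6*y**2 + 5)) = f(y).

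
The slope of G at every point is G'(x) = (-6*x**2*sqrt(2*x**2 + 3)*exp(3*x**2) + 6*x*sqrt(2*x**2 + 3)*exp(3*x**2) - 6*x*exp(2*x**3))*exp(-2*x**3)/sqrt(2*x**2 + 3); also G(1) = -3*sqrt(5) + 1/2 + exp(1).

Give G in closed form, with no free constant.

Whatever form G(x) takes, its d/dx must return the stated G'(x).
A general antiderivative is -3*sqrt(2*x**2 + 3) + exp(-2*x**3 + 3*x**2) + C.
The condition gives C = -3*sqrt(5) + 1/2 + exp(1) - (exp(1) - 3*sqrt(5)) = 1/2.
So G(x) = -3*sqrt(2*x**2 + 3) + exp(3*x**2)*exp(-2*x**3) + 1/2.
Check: d/dx[-3*sqrt(2*x**2 + 3) + exp(3*x**2)*exp(-2*x**3) + 1/2] = (-6*x**2*sqrt(2*x**2 + 3)*exp(3*x**2) + 6*x*sqrt(2*x**2 + 3)*exp(3*x**2) - 6*x*exp(2*x**3))*exp(-2*x**3)/sqrt(2*x**2 + 3) = G'(x).

G(x) = -3*sqrt(2*x**2 + 3) + exp(3*x**2)*exp(-2*x**3) + 1/2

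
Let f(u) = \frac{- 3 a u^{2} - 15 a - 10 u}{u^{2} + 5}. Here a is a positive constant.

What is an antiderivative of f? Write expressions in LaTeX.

An antiderivative is F(u) = - 3 a u - 5 \log{\left(\frac{u^{2}}{2} + \frac{5}{2} \right)}.

A first test for any F(u): its u-derivative must equal f(u) identically.
Check: d/du[- 3 a u - 5 \log{\left(\frac{u^{2}}{2} + \frac{5}{2} \right)}] = \frac{- 3 a u^{2} - 15 a - 10 u}{u^{2} + 5} = f(u).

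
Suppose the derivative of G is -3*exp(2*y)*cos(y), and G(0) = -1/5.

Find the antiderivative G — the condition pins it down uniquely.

G(y) = -3*exp(2*y)*sin(y)/5 - 6*exp(2*y)*cos(y)/5 + 1

Check a candidate G(y) by differentiating: d/dy[G] must match the given G'(y).
A general antiderivative is -3*exp(2*y)*sin(y)/5 - 6*exp(2*y)*cos(y)/5 + C.
The condition gives C = -1/5 - (-6/5) = 1.
So G(y) = -3*exp(2*y)*sin(y)/5 - 6*exp(2*y)*cos(y)/5 + 1.
Check: d/dy[-3*exp(2*y)*sin(y)/5 - 6*exp(2*y)*cos(y)/5 + 1] = -3*exp(2*y)*cos(y) = G'(y).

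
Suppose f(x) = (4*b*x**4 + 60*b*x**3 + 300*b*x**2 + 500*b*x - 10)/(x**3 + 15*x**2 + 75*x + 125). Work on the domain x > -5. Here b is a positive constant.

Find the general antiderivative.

F(x) = 2*b*x**2 + 5/(x**2 + 10*x + 25) + C

Check any antiderivative F(x) by computing F'(x) and comparing it with f(x).
Check: d/dx[2*b*x**2 + 5/(x**2 + 10*x + 25)] = (4*b*x**4 + 60*b*x**3 + 300*b*x**2 + 500*b*x - 10)/(x**3 + 15*x**2 + 75*x + 125) = f(x).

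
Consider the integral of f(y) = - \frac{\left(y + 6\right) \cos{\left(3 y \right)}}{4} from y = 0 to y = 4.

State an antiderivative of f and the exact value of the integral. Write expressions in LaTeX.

Antiderivative: F(y) = - \frac{y \sin{\left(3 y \right)}}{12} - \frac{\sin{\left(3 y \right)}}{2} - \frac{\cos{\left(3 y \right)}}{36}; value = - \frac{\cos{\left(12 \right)}}{36} + \frac{1}{36} - \frac{5 \sin{\left(12 \right)}}{6}

Check any antiderivative F(y) by computing F'(y) and comparing it with f(y).
F(y) = - \frac{y \sin{\left(3 y \right)}}{12} - \frac{\sin{\left(3 y \right)}}{2} - \frac{\cos{\left(3 y \right)}}{36} is an antiderivative of f.
Check: d/dy[- \frac{y \sin{\left(3 y \right)}}{12} - \frac{\sin{\left(3 y \right)}}{2} - \frac{\cos{\left(3 y \right)}}{36}] = - \frac{y \cos{\left(3 y \right)}}{4} - \frac{3 \cos{\left(3 y \right)}}{2}, which equals f(y).
F(4) = - \frac{\cos{\left(12 \right)}}{36} - \frac{5 \sin{\left(12 \right)}}{6}; F(0) = - \frac{1}{36}.
Integral = F(4) - F(0) = - \frac{\cos{\left(12 \right)}}{36} + \frac{1}{36} - \frac{5 \sin{\left(12 \right)}}{6}.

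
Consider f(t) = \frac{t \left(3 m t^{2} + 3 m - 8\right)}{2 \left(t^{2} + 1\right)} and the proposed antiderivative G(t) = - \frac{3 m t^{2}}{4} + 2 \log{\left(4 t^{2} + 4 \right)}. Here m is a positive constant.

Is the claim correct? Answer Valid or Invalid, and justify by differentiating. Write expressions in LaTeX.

Invalid: d/dt[G] - f = \frac{- 3 m t^{3} - 3 m t + 8 t}{t^{2} + 1}, which is not 0.

d/dt[G] = \frac{- 3 m t^{3} - 3 m t + 8 t}{2 t^{2} + 2}
d/dt[G] - f(t) = \frac{- 3 m t^{3} - 3 m t + 8 t}{t^{2} + 1} != 0.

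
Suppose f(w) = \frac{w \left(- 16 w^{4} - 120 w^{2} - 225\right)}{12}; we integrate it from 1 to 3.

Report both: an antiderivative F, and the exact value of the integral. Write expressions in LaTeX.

The substitution u = \frac{2 w^{2}}{3} + \frac{5}{2} works: f is exactly (dF/du)*(du/dw) for that inner function.
F(w) = - \frac{2 w^{6}}{9} - \frac{5 w^{4}}{2} - \frac{75 w^{2}}{8} is an antiderivative of f.
Check: d/dw[- \frac{2 w^{6}}{9} - \frac{5 w^{4}}{2} - \frac{75 w^{2}}{8}] = - \frac{4 w^{5}}{3} - 10 w^{3} - \frac{75 w}{4}, which equals f(w).
F(3) = - \frac{3591}{8}; F(1) = - \frac{871}{72}.
Integral = F(3) - F(1) = - \frac{3931}{9}.

Antiderivative: F(w) = - \frac{2 w^{6}}{9} - \frac{5 w^{4}}{2} - \frac{75 w^{2}}{8}; value = - \frac{3931}{9}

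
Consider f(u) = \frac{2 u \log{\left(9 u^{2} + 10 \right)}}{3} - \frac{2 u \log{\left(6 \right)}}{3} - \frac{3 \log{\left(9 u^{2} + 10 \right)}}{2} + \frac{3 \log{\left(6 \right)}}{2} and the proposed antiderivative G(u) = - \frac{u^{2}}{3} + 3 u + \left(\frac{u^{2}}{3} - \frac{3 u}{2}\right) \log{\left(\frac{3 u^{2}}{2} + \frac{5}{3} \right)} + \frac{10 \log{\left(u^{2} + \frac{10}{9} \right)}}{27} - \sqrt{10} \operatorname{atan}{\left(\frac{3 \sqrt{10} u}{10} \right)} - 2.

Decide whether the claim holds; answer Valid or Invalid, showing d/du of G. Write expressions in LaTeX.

d/du[G] = \frac{2 u \log{\left(9 u^{2} + 10 \right)}}{3} - \frac{2 u \log{\left(6 \right)}}{3} - \frac{3 \log{\left(9 u^{2} + 10 \right)}}{2} + \frac{3 \log{\left(6 \right)}}{2}
This equals f(u) exactly, so the claim holds.

Valid - differentiating G returns exactly f.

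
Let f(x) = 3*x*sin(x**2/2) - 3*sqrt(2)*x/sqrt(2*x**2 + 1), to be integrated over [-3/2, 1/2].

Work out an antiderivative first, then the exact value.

Antiderivative: F(x) = -3*(sqrt(2)*sqrt(2*x**2 + 1) + 2*cos(x**2/2))/2; value = -3*cos(1/8) - 3*sqrt(3)/2 + 3*cos(9/8) + 3*sqrt(11)/2

The integrand splits into summands that can be handled one at a time.
F(x) = -3*(sqrt(2)*sqrt(2*x**2 + 1) + 2*cos(x**2/2))/2 is an antiderivative of f.
Check: d/dx[-3*(sqrt(2)*sqrt(2*x**2 + 1) + 2*cos(x**2/2))/2] = (3*x*sqrt(2*x**2 + 1)*sin(x**2/2) - 3*sqrt(2)*x)/sqrt(2*x**2 + 1), which equals f(x).
F(1/2) = -3*cos(1/8) - 3*sqrt(3)/2; F(-3/2) = -3*sqrt(11)/2 - 3*cos(9/8).
Integral = F(1/2) - F(-3/2) = -3*cos(1/8) - 3*sqrt(3)/2 + 3*cos(9/8) + 3*sqrt(11)/2.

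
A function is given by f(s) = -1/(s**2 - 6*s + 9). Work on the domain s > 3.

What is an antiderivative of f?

Since d/ds undoes antidifferentiation here, F'(s) = f(s) is required of F(s).
Check: d/ds[1/(s - 3)] = -1/(s**2 - 6*s + 9) = f(s).

An antiderivative is F(s) = 1/(s - 3).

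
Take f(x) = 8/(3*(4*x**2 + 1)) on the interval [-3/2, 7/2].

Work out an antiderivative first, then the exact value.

Antiderivative: F(x) = 4*atan(2*x)/3; value = 4*atan(3)/3 + 4*atan(7)/3

An antiderivative F(x) passes only if d/dx[F] lands on f(x) exactly.
F(x) = 4*atan(2*x)/3 is an antiderivative of f.
Check: d/dx[4*atan(2*x)/3] = 8/(12*x**2 + 3), which equals f(x).
F(7/2) = 4*atan(7)/3; F(-3/2) = -4*atan(3)/3.
Integral = F(7/2) - F(-3/2) = 4*atan(3)/3 + 4*atan(7)/3.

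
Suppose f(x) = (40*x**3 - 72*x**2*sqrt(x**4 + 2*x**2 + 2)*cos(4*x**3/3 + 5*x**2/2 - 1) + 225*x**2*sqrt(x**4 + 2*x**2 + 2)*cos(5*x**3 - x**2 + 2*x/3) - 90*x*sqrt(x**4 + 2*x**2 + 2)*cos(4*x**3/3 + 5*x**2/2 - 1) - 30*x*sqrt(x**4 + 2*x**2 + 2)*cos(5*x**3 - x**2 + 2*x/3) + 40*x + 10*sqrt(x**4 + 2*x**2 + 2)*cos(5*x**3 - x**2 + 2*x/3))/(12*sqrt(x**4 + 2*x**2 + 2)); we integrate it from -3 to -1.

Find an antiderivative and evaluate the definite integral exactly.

Antiderivative: F(x) = -(-20*sqrt(x**4 + 2*x**2 + 2) + 18*sin(4*x**3/3 + 5*x**2/2 - 1) - 15*sin(5*x**3 - x**2 + 2*x/3))/12; value = -5*sqrt(101)/3 - 3*sin(29/2)/2 - 5*sin(20/3)/4 - 3*sin(1/6)/2 + 5*sin(146)/4 + 5*sqrt(5)/3

Any candidate F(x) must reproduce f(x) exactly when differentiated.
F(x) = -(-20*sqrt(x**4 + 2*x**2 + 2) + 18*sin(4*x**3/3 + 5*x**2/2 - 1) - 15*sin(5*x**3 - x**2 + 2*x/3))/12 is an antiderivative of f.
Check: d/dx[-(-20*sqrt(x**4 + 2*x**2 + 2) + 18*sin(4*x**3/3 + 5*x**2/2 - 1) - 15*sin(5*x**3 - x**2 + 2*x/3))/12] = (40*x**3 - 72*x**2*sqrt(x**4 + 2*x**2 + 2)*cos(4*x**3/3 + 5*x**2/2 - 1) + 225*x**2*sqrt(x**4 + 2*x**2 + 2)*cos(5*x**3 - x**2 + 2*x/3) - 90*x*sqrt(x**4 + 2*x**2 + 2)*cos(4*x**3/3 + 5*x**2/2 - 1) - 30*x*sqrt(x**4 + 2*x**2 + 2)*cos(5*x**3 - x**2 + 2*x/3) + 40*x + 10*sqrt(x**4 + 2*x**2 + 2)*cos(5*x**3 - x**2 + 2*x/3))/(12*sqrt(x**4 + 2*x**2 + 2)) = f(x).
F(-1) = -5*sin(20/3)/4 - 3*sin(1/6)/2 + 5*sqrt(5)/3; F(-3) = -5*sin(146)/4 + 3*sin(29/2)/2 + 5*sqrt(101)/3.
Integral = F(-1) - F(-3) = -5*sqrt(101)/3 - 3*sin(29/2)/2 - 5*sin(20/3)/4 - 3*sin(1/6)/2 + 5*sin(146)/4 + 5*sqrt(5)/3.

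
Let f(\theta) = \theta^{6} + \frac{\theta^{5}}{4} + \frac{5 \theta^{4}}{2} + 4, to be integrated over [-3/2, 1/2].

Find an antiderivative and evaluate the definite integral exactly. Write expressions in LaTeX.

Antiderivative: F(\theta) = \frac{\theta^{7}}{7} + \frac{\theta^{6}}{24} + \frac{\theta^{5}}{2} + 4 \theta; value = \frac{18521}{1344}

Integrate term by term and add the pieces.
F(\theta) = \frac{\theta^{7}}{7} + \frac{\theta^{6}}{24} + \frac{\theta^{5}}{2} + 4 \theta is an antiderivative of f.
Check: d/d\theta[\frac{\theta^{7}}{7} + \frac{\theta^{6}}{24} + \frac{\theta^{5}}{2} + 4 \theta] = \theta^{6} + \frac{\theta^{5}}{4} + \frac{5 \theta^{4}}{2} + 4 = f(\theta).
F(1/2) = \frac{21691}{10752}; F(-3/2) = - \frac{42159}{3584}.
Integral = F(1/2) - F(-3/2) = \frac{18521}{1344}.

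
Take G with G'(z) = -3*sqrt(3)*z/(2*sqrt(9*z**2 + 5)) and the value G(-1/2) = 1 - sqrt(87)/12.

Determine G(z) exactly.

The substitution u = 3*z**2 + 5/3 works: G'(z) is exactly (dG/du)*(du/dz) for that inner function.
A general antiderivative is -sqrt(3*z**2 + 5/3)/2 + C.
The condition gives C = 1 - sqrt(87)/12 - (-sqrt(87)/12) = 1.
So G(z) = sqrt(3)*(-sqrt(9*z**2 + 5) + 2*sqrt(3))/6.
Check: d/dz[sqrt(3)*(-sqrt(9*z**2 + 5) + 2*sqrt(3))/6] = -3*sqrt(3)*z/(2*sqrt(9*z**2 + 5)) = G'(z).

G(z) = sqrt(3)*(-sqrt(9*z**2 + 5) + 2*sqrt(3))/6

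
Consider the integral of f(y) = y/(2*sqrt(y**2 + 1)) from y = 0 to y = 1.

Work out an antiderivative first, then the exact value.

Antiderivative: F(y) = sqrt(y**2 + 1)/2; value = -1/2 + sqrt(2)/2

f matches the chain-rule pattern g'(h)*h' with inner function h(y) = 4*y**2 + 4; substituting u = h(y) collapses the integral.
F(y) = sqrt(y**2 + 1)/2 is an antiderivative of f.
Check: d/dy[sqrt(y**2 + 1)/2] = y/(2*sqrt(y**2 + 1)) = f(y).
F(1) = sqrt(2)/2; F(0) = 1/2.
Integral = F(1) - F(0) = -1/2 + sqrt(2)/2.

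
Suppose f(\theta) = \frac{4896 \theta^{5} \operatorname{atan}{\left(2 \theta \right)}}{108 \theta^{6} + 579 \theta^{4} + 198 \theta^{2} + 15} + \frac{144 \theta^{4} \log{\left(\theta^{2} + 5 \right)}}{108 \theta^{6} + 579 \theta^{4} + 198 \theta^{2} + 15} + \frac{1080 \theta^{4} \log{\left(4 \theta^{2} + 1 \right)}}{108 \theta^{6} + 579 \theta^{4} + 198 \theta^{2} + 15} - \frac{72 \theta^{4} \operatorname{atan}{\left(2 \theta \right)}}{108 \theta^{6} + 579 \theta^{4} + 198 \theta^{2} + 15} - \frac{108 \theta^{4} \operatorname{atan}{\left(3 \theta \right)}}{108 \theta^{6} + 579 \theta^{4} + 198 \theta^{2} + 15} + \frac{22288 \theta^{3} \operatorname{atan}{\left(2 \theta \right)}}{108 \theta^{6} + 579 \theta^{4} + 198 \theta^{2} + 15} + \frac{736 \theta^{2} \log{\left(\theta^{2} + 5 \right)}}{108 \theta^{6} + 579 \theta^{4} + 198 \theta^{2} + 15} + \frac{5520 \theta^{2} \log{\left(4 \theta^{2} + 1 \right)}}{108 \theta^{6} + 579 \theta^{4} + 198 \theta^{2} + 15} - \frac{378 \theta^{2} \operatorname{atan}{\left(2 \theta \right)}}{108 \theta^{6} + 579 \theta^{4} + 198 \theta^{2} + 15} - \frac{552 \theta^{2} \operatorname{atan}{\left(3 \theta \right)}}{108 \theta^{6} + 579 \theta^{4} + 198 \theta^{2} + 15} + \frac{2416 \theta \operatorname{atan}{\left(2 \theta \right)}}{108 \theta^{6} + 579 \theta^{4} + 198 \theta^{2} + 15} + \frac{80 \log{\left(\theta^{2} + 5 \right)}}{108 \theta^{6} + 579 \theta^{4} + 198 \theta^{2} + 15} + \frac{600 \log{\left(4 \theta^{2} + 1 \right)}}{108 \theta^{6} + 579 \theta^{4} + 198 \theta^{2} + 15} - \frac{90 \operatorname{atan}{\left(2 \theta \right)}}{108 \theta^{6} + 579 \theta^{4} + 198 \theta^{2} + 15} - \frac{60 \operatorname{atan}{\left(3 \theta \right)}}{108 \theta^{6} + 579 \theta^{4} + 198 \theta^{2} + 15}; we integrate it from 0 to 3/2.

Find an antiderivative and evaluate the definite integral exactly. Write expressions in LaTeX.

Antiderivative: F(\theta) = \frac{8 \log{\left(\theta^{2} + 5 \right)} \operatorname{atan}{\left(2 \theta \right)}}{3} + 20 \log{\left(4 \theta^{2} + 1 \right)} \operatorname{atan}{\left(2 \theta \right)} - 2 \operatorname{atan}{\left(2 \theta \right)} \operatorname{atan}{\left(3 \theta \right)}; value = - 2 \operatorname{atan}{\left(3 \right)} \operatorname{atan}{\left(\frac{9}{2} \right)} + \frac{8 \log{\left(\frac{29}{4} \right)} \operatorname{atan}{\left(3 \right)}}{3} + 20 \log{\left(10 \right)} \operatorname{atan}{\left(3 \right)}

f has the shape u'v + uv' for u = \frac{8 \log{\left(\theta^{2} + 5 \right)}}{3} + 20 \log{\left(4 \theta^{2} + 1 \right)} - 2 \operatorname{atan}{\left(3 \theta \right)} and v = \operatorname{atan}{\left(2 \theta \right)} — it is the derivative of the product u*v.
F(\theta) = \frac{8 \log{\left(\theta^{2} + 5 \right)} \operatorname{atan}{\left(2 \theta \right)}}{3} + 20 \log{\left(4 \theta^{2} + 1 \right)} \operatorname{atan}{\left(2 \theta \right)} - 2 \operatorname{atan}{\left(2 \theta \right)} \operatorname{atan}{\left(3 \theta \right)} is an antiderivative of f.
Check: d/d\theta[\frac{8 \log{\left(\theta^{2} + 5 \right)} \operatorname{atan}{\left(2 \theta \right)}}{3} + 20 \log{\left(4 \theta^{2} + 1 \right)} \operatorname{atan}{\left(2 \theta \right)} - 2 \operatorname{atan}{\left(2 \theta \right)} \operatorname{atan}{\left(3 \theta \right)}] = \frac{4896 \theta^{5} \operatorname{atan}{\left(2 \theta \right)} + 144 \theta^{4} \log{\left(\theta^{2} + 5 \right)} + 1080 \theta^{4} \log{\left(4 \theta^{2} + 1 \right)} - 72 \theta^{4} \operatorname{atan}{\left(2 \theta \right)} - 108 \theta^{4} \operatorname{atan}{\left(3 \theta \right)} + 22288 \theta^{3} \operatorname{atan}{\left(2 \theta \right)} + 736 \theta^{2} \log{\left(\theta^{2} + 5 \right)} + 5520 \theta^{2} \log{\left(4 \theta^{2} + 1 \right)} - 378 \theta^{2} \operatorname{atan}{\left(2 \theta \right)} - 552 \theta^{2} \operatorname{atan}{\left(3 \theta \right)} + 2416 \theta \operatorname{atan}{\left(2 \theta \right)} + 80 \log{\left(\theta^{2} + 5 \right)} + 600 \log{\left(4 \theta^{2} + 1 \right)} - 90 \operatorname{atan}{\left(2 \theta \right)} - 60 \operatorname{atan}{\left(3 \theta \right)}}{108 \theta^{6} + 579 \theta^{4} + 198 \theta^{2} + 15}, which equals f(\theta).
F(3/2) = - 2 \operatorname{atan}{\left(3 \right)} \operatorname{atan}{\left(\frac{9}{2} \right)} + \frac{8 \log{\left(\frac{29}{4} \right)} \operatorname{atan}{\left(3 \right)}}{3} + 20 \log{\left(10 \right)} \operatorname{atan}{\left(3 \right)}; F(0) = 0.
Integral = F(3/2) - F(0) = - 2 \operatorname{atan}{\left(3 \right)} \operatorname{atan}{\left(\frac{9}{2} \right)} + \frac{8 \log{\left(\frac{29}{4} \right)} \operatorname{atan}{\left(3 \right)}}{3} + 20 \log{\left(10 \right)} \operatorname{atan}{\left(3 \right)}.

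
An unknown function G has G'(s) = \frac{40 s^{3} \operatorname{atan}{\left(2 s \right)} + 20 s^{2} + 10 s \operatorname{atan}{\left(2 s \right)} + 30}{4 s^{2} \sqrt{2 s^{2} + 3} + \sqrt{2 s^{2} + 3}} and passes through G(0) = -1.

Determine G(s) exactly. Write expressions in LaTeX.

Recognize the product-rule pattern: G'(s) = u'v + uv' with u = 5 \sqrt{2 s^{2} + 3}, v = \operatorname{atan}{\left(2 s \right)}, so integration by parts undoes it.
A general antiderivative is 5 \sqrt{2 s^{2} + 3} \operatorname{atan}{\left(2 s \right)} + C.
The condition gives C = -1 - (0) = -1.
So G(s) = 5 \sqrt{2 s^{2} + 3} \operatorname{atan}{\left(2 s \right)} - 1.
Check: d/ds[5 \sqrt{2 s^{2} + 3} \operatorname{atan}{\left(2 s \right)} - 1] = \frac{40 s^{3} \operatorname{atan}{\left(2 s \right)} + 20 s^{2} + 10 s \operatorname{atan}{\left(2 s \right)} + 30}{4 s^{2} \sqrt{2 s^{2} + 3} + \sqrt{2 s^{2} + 3}} = G'(s).

G(s) = 5 \sqrt{2 s^{2} + 3} \operatorname{atan}{\left(2 s \right)} - 1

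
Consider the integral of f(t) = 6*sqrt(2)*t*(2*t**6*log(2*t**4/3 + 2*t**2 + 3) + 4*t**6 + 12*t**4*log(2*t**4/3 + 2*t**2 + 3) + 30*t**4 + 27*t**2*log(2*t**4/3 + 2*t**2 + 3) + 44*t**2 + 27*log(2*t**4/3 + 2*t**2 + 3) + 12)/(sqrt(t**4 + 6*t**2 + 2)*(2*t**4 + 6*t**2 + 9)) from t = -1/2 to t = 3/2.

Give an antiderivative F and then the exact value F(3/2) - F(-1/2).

Recognize the product-rule pattern: f = u'v + uv' with u = 6*sqrt(t**4/2 + 3*t**2 + 1), v = log(2*t**4/3 + 2*t**2 + 3), so integration by parts undoes it.
F(t) = 6*sqrt(t**4/2 + 3*t**2 + 1)*log(2*t**4/3 + 2*t**2 + 3) is an antiderivative of f.
Check: d/dt[6*sqrt(t**4/2 + 3*t**2 + 1)*log(2*t**4/3 + 2*t**2 + 3)] = (24*t**7*log(2*t**4/3 + 2*t**2 + 3) + 48*t**7 + 144*t**5*log(2*t**4/3 + 2*t**2 + 3) + 360*t**5 + 324*t**3*log(2*t**4/3 + 2*t**2 + 3) + 528*t**3 + 324*t*log(2*t**4/3 + 2*t**2 + 3) + 144*t)/(2*sqrt(2)*t**4*sqrt(t**4 + 6*t**2 + 2) + 6*sqrt(2)*t**2*sqrt(t**4 + 6*t**2 + 2) + 9*sqrt(2)*sqrt(t**4 + 6*t**2 + 2)), which equals f(t).
F(3/2) = 3*sqrt(658)*log(87/8)/4; F(-1/2) = 3*sqrt(114)*log(85/24)/4.
Integral = F(3/2) - F(-1/2) = -3*sqrt(114)*log(85/24)/4 + 3*sqrt(658)*log(87/8)/4.

Antiderivative: F(t) = 6*sqrt(t**4/2 + 3*t**2 + 1)*log(2*t**4/3 + 2*t**2 + 3); value = -3*sqrt(114)*log(85/24)/4 + 3*sqrt(658)*log(87/8)/4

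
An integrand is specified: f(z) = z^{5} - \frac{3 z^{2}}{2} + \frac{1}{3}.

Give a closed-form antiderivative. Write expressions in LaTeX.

An antiderivative is F(z) = \frac{z \left(z - 1\right) \left(z^{4} + z^{3} + z^{2} - 2 z - 2\right)}{6}.

Integrate term by term and add the pieces.
Check: d/dz[\frac{z \left(z - 1\right) \left(z^{4} + z^{3} + z^{2} - 2 z - 2\right)}{6}] = z^{5} - \frac{3 z^{2}}{2} + \frac{1}{3} = f(z).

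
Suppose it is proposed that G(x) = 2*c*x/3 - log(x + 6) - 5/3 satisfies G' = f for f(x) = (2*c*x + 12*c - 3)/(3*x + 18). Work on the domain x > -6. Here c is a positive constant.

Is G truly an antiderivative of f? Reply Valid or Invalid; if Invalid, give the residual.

Valid: G'(x) = f(x).

d/dx[G] = (2*c*x + 12*c - 3)/(3*x + 18)
This equals f(x) exactly, so the claim holds.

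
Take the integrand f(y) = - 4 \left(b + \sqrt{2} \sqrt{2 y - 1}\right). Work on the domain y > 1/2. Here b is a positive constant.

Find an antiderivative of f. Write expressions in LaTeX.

An antiderivative is F(y) = \frac{4 \left(- 3 b y - \sqrt{2} \left(2 y - 1\right)^{\frac{3}{2}}\right)}{3}.

Whatever form F(y) takes, F'(y) = f(y) is non-negotiable.
Check: d/dy[\frac{4 \left(- 3 b y - \sqrt{2} \left(2 y - 1\right)^{\frac{3}{2}}\right)}{3}] = - 4 b - 4 \sqrt{2} \sqrt{2 y - 1}, which equals f(y).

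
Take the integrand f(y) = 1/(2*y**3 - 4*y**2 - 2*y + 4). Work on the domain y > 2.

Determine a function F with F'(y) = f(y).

An antiderivative is F(y) = (2*log(y - 2) - 3*log(y - 1) + log(y + 1))/12.

Factor the denominator (2*(y - 2)*(y - 1)*(y + 1)) and decompose: f = 1/(12*(y + 1)) - 1/(4*(y - 1)) + 1/(6*(y - 2)); each piece integrates to a log, atan, or power term.
Check: d/dy[(2*log(y - 2) - 3*log(y - 1) + log(y + 1))/12] = 1/(2*y**3 - 4*y**2 - 2*y + 4) = f(y).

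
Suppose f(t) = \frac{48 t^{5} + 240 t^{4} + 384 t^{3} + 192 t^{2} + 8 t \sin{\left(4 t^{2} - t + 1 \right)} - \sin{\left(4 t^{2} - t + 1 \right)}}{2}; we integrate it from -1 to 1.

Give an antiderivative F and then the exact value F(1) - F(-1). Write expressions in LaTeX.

A first test for any F(t): its t-derivative must equal f(t) identically.
F(t) = - 4 \left(- t^{2} - 2 t\right)^{3} - \frac{\cos{\left(4 t^{2} - t + 1 \right)}}{2} is an antiderivative of f.
Check: d/dt[- 4 \left(- t^{2} - 2 t\right)^{3} - \frac{\cos{\left(4 t^{2} - t + 1 \right)}}{2}] = 24 t^{5} + 120 t^{4} + 192 t^{3} + 96 t^{2} + 4 t \sin{\left(4 t^{2} - t + 1 \right)} - \frac{\sin{\left(4 t^{2} - t + 1 \right)}}{2}, which equals f(t).
F(1) = 108 - \frac{\cos{\left(4 \right)}}{2}; F(-1) = -4 - \frac{\cos{\left(6 \right)}}{2}.
Integral = F(1) - F(-1) = - \frac{\cos{\left(4 \right)}}{2} + \frac{\cos{\left(6 \right)}}{2} + 112.

Antiderivative: F(t) = - 4 \left(- t^{2} - 2 t\right)^{3} - \frac{\cos{\left(4 t^{2} - t + 1 \right)}}{2}; value = - \frac{\cos{\left(4 \right)}}{2} + \frac{\cos{\left(6 \right)}}{2} + 112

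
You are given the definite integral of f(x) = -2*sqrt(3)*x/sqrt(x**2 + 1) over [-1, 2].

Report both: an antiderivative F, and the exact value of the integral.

Antiderivative: F(x) = -2*sqrt(3)*sqrt(x**2 + 1); value = -2*sqrt(15) + 2*sqrt(6)

The substitution u = 3*x**2 + 3 works: f is exactly (dF/du)*(du/dx) for that inner function.
F(x) = -2*sqrt(3)*sqrt(x**2 + 1) is an antiderivative of f.
Check: d/dx[-2*sqrt(3)*sqrt(x**2 + 1)] = -2*sqrt(3)*x/sqrt(x**2 + 1) = f(x).
F(2) = -2*sqrt(15); F(-1) = -2*sqrt(6).
Integral = F(2) - F(-1) = -2*sqrt(15) + 2*sqrt(6).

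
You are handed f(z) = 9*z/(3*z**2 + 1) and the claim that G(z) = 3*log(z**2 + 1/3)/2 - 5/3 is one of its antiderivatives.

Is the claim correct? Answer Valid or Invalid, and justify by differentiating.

Valid - the claim checks out under differentiation.

d/dz[G] = 9*z/(3*z**2 + 1)
This equals f(z) exactly, so the claim holds.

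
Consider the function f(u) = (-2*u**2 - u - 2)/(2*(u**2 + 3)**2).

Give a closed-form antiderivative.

An antiderivative is F(u) = (12*u - 8*sqrt(3)*(u**2 + 3)*atan(sqrt(3)*u/3) + 9)/(36*(u**2 + 3)).

An antiderivative F(u) passes only if d/du[F] lands on f(u) exactly.
Check: d/du[(12*u - 8*sqrt(3)*(u**2 + 3)*atan(sqrt(3)*u/3) + 9)/(36*(u**2 + 3))] = (-2*u**2 - u - 2)/(2*u**4 + 12*u**2 + 18), which equals f(u).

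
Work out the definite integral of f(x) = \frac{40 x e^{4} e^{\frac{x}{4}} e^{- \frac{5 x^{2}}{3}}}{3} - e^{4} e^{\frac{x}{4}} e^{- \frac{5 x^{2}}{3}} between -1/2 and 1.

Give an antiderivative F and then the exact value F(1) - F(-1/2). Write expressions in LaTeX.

Antiderivative: F(x) = - 4 e^{- \frac{x}{2}} e^{- \frac{5 x^{2}}{3} + \frac{3 x}{4} + 4}; value = - 4 e^{\frac{31}{12}} + 4 e^{\frac{83}{24}}

Recognize the product-rule pattern: f = u'v + uv' with u = - 4 e^{- \frac{x}{2}}, v = e^{- \frac{5 x^{2}}{3} + \frac{3 x}{4} + 4}, so integration by parts undoes it.
F(x) = - 4 e^{- \frac{x}{2}} e^{- \frac{5 x^{2}}{3} + \frac{3 x}{4} + 4} is an antiderivative of f.
Check: d/dx[- 4 e^{- \frac{x}{2}} e^{- \frac{5 x^{2}}{3} + \frac{3 x}{4} + 4}] = \frac{\left(40 x e^{4} e^{\frac{3 x}{4}} e^{- \frac{5 x^{2}}{3}} - 3 e^{4} e^{\frac{3 x}{4}} e^{- \frac{5 x^{2}}{3}}\right) e^{- \frac{x}{2}}}{3}, which equals f(x).
F(1) = - 4 e^{\frac{31}{12}}; F(-1/2) = - 4 e^{\frac{83}{24}}.
Integral = F(1) - F(-1/2) = - 4 e^{\frac{31}{12}} + 4 e^{\frac{83}{24}}.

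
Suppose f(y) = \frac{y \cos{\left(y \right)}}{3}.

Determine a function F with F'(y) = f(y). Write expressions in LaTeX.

An antiderivative is F(y) = \frac{y \sin{\left(y \right)}}{3} + \frac{\cos{\left(y \right)}}{3}.

Check any antiderivative F(y) by computing F'(y) and comparing it with f(y).
Check: d/dy[\frac{y \sin{\left(y \right)}}{3} + \frac{\cos{\left(y \right)}}{3}] = \frac{y \cos{\left(y \right)}}{3} = f(y).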